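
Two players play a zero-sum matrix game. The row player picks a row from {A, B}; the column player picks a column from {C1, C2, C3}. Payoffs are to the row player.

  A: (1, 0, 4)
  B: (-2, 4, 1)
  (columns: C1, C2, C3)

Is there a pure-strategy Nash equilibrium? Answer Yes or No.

No

Row minima: A → 0, B → -2; maximin = 0.
Column maxima: C1 → 1, C2 → 4, C3 → 4; minimax = 1.
0 ≠ 1, so no pure-strategy equilibrium exists.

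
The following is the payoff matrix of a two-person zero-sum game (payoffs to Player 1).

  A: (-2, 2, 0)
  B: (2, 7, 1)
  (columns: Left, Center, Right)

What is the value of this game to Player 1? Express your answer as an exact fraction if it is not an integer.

1

Row minima: A → -2, B → 1; maximin = 1.
Column maxima: Left → 2, Center → 7, Right → 1; minimax = 1.
Since maximin = minimax = 1, there is a saddle point and the value is 1.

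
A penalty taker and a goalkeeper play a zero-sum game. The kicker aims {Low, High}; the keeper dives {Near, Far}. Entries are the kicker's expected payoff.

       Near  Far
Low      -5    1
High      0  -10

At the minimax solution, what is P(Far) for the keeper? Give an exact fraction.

5/16

Row minima: Low → -5, High → -10; maximin = -5.
Column maxima: Near → 0, Far → 1; minimax = 0.
-5 ≠ 0, so there is no saddle point; optimal play is mixed.
Let the kicker play Low with probability p. Expected payoff against Near: (-5)p + 0(1−p) = −5p; against Far: 1p + (-10)(1−p) = 11p − 10.
Setting these equal: −5p = 11p − 10 ⇒ −16p = -10 ⇒ p = 5/8, and the value is (-5)·(5/8) = -25/8.
For the keeper: with q = P(Near), equating Low's and High's payoffs gives −6q + 1 = 10q − 10 ⇒ q = 11/16.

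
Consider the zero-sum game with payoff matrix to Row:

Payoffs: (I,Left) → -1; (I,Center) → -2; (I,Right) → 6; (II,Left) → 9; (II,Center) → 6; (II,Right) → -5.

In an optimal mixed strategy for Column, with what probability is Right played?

Row minima: I → -2, II → -5; maximin = -2.
Column maxima: Left → 9, Center → 6, Right → 6; minimax = 6.
-2 ≠ 6, so there is no saddle point; optimal play is mixed.
Left is strictly dominated by Center (it gives Row strictly more in every row), so Column never plays it.
On the remaining 2×2 (I, II vs Center, Right):
Let Row play I with probability p. Expected payoff against Center: (-2)p + 6(1−p) = −8p + 6; against Right: 6p + (-5)(1−p) = 11p − 5.
Setting these equal: −8p + 6 = 11p − 5 ⇒ −19p = -11 ⇒ p = 11/19, and the value is (-8)·(11/19) + 6 = 26/19.
For Column: with q = P(Center), equating I's and II's payoffs gives −8q + 6 = 11q − 5 ⇒ q = 11/19.

8/19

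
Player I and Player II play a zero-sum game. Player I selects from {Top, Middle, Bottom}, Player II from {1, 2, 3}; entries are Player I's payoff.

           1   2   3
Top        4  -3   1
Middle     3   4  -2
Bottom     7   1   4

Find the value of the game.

2

Row minima: Top → -3, Middle → -2, Bottom → 1; maximin = 1.
Column maxima: 1 → 7, 2 → 4, 3 → 4; minimax = 4.
1 ≠ 4, so there is no saddle point; optimal play is mixed.
Top is strictly dominated by Bottom, so Player I never plays it.
1 is strictly dominated by 3 (it gives Player I strictly more in every row), so Player II never plays it.
On the remaining 2×2 (Middle, Bottom vs 2, 3):
Let Player I play Middle with probability p. Expected payoff against 2: 4p + 1(1−p) = 3p + 1; against 3: (-2)p + 4(1−p) = −6p + 4.
Setting these equal: 3p + 1 = −6p + 4 ⇒ 9p = 3 ⇒ p = 1/3, and the value is (3)·(1/3) + 1 = 2.
For Player II: with q = P(2), equating Middle's and Bottom's payoffs gives 6q − 2 = −3q + 4 ⇒ q = 2/3.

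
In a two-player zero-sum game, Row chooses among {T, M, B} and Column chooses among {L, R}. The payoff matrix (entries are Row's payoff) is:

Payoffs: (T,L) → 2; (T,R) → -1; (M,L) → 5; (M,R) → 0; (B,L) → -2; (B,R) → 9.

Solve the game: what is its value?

Row minima: T → -1, M → 0, B → -2; maximin = 0.
Column maxima: L → 5, R → 9; minimax = 5.
0 ≠ 5, so there is no saddle point; optimal play is mixed.
T is strictly dominated by M, so Row never plays it.
On the remaining 2×2 (M, B vs L, R):
Let Row play M with probability p. Expected payoff against L: 5p + (-2)(1−p) = 7p − 2; against R: 0p + 9(1−p) = −9p + 9.
Setting these equal: 7p − 2 = −9p + 9 ⇒ 16p = 11 ⇒ p = 11/16, and the value is (7)·(11/16) − 2 = 45/16.
For Column: with q = P(L), equating M's and B's payoffs gives 5q = −11q + 9 ⇒ q = 9/16.

45/16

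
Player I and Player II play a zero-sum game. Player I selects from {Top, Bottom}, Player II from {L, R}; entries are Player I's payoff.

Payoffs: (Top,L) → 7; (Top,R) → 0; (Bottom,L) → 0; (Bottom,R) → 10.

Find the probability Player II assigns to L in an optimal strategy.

10/17

Row minima: Top → 0, Bottom → 0; maximin = 0.
Column maxima: L → 7, R → 10; minimax = 7.
0 ≠ 7, so there is no saddle point; optimal play is mixed.
Let Player I play Top with probability p. Expected payoff against L: 7p + 0(1−p) = 7p; against R: 0p + 10(1−p) = −10p + 10.
Setting these equal: 7p = −10p + 10 ⇒ 17p = 10 ⇒ p = 10/17, and the value is (7)·(10/17) = 70/17.
For Player II: with q = P(L), equating Top's and Bottom's payoffs gives 7q = −10q + 10 ⇒ q = 10/17.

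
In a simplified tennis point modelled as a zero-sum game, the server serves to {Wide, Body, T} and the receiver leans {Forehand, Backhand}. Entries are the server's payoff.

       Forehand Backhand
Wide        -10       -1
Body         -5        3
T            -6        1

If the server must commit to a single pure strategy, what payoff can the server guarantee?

-5

Row minima: Wide → -10, Body → -5, T → -6.
The best of these is -5.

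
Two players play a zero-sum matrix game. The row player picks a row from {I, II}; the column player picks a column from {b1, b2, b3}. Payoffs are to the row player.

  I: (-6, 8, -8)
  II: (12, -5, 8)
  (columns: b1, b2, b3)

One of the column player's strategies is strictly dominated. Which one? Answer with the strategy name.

b3 holds the row player's payoff strictly below b1 in every row: -8 < -6, 8 < 12.
So b1 is strictly dominated for the column player.

b1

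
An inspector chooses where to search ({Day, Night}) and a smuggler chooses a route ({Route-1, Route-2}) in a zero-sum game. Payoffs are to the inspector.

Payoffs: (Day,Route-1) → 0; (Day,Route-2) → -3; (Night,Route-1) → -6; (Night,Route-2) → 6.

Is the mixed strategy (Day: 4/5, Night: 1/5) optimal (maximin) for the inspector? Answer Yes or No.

Against Route-1 this mix gives (4/5)·0 + (1/5)·(-6) = -6/5.
Against Route-2 this mix gives (4/5)·(-3) + (1/5)·6 = -6/5.
All of the smuggler's active replies (Route-1, Route-2) yield -6/5, and no column does worse for the inspector. The mix makes the smuggler indifferent and guarantees -6/5, so it is optimal.

Yes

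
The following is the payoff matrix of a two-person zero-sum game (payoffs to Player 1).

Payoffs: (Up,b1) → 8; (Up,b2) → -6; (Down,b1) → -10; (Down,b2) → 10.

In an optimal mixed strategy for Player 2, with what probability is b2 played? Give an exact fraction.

9/17

Row minima: Up → -6, Down → -10; maximin = -6.
Column maxima: b1 → 8, b2 → 10; minimax = 8.
-6 ≠ 8, so there is no saddle point; optimal play is mixed.
Let Player 1 play Up with probability p. Expected payoff against b1: 8p + (-10)(1−p) = 18p − 10; against b2: (-6)p + 10(1−p) = −16p + 10.
Setting these equal: 18p − 10 = −16p + 10 ⇒ 34p = 20 ⇒ p = 10/17, and the value is (18)·(10/17) − 10 = 10/17.
For Player 2: with q = P(b1), equating Up's and Down's payoffs gives 14q − 6 = −20q + 10 ⇒ q = 8/17.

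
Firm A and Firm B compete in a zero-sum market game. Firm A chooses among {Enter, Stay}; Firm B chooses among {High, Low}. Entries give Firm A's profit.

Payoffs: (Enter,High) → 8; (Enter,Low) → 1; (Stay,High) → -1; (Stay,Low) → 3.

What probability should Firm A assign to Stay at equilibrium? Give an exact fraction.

7/11

Row minima: Enter → 1, Stay → -1; maximin = 1.
Column maxima: High → 8, Low → 3; minimax = 3.
1 ≠ 3, so there is no saddle point; optimal play is mixed.
Let Firm A play Enter with probability p. Expected payoff against High: 8p + (-1)(1−p) = 9p − 1; against Low: 1p + 3(1−p) = −2p + 3.
Setting these equal: 9p − 1 = −2p + 3 ⇒ 11p = 4 ⇒ p = 4/11, and the value is (9)·(4/11) − 1 = 25/11.
For Firm B: with q = P(High), equating Enter's and Stay's payoffs gives 7q + 1 = −4q + 3 ⇒ q = 2/11.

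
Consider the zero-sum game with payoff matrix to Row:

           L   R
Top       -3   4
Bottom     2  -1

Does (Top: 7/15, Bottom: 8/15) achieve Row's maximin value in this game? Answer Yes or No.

Against L this mix gives (7/15)·(-3) + (8/15)·2 = -1/3.
Against R this mix gives (7/15)·4 + (8/15)·(-1) = 4/3.
Column will play L, holding Row to -1/3. Shifting weight toward the row that does better against L would raise this floor (the equalizing mix achieves 1/2 against both L and R), so the proposed strategy is not optimal.

No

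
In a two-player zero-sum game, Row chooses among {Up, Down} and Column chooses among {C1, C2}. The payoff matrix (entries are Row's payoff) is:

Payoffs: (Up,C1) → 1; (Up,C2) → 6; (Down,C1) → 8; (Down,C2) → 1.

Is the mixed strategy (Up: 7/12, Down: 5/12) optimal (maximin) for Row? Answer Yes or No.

Against C1 this mix gives (7/12)·1 + (5/12)·8 = 47/12.
Against C2 this mix gives (7/12)·6 + (5/12)·1 = 47/12.
All of Column's active replies (C1, C2) yield 47/12, and no column does worse for Row. The mix makes Column indifferent and guarantees 47/12, so it is optimal.

Yes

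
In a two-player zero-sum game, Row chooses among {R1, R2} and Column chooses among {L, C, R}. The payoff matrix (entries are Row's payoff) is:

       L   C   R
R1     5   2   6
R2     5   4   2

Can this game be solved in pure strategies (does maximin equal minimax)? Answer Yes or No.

Row minima: R1 → 2, R2 → 2; maximin = 2.
Column maxima: L → 5, C → 4, R → 6; minimax = 4.
2 ≠ 4, so no pure-strategy equilibrium exists.

No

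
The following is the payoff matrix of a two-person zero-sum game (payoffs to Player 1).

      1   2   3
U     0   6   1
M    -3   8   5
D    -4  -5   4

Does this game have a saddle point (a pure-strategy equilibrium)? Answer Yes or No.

Row minima: U → 0, M → -3, D → -5; maximin = 0.
Column maxima: 1 → 0, 2 → 8, 3 → 5; minimax = 0.
maximin = minimax = 0, so a saddle point exists.

Yes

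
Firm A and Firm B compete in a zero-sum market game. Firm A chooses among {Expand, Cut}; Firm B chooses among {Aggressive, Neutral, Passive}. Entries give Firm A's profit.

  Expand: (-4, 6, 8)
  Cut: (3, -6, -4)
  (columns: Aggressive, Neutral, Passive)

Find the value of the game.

-6/19

Row minima: Expand → -4, Cut → -6; maximin = -4.
Column maxima: Aggressive → 3, Neutral → 6, Passive → 8; minimax = 3.
-4 ≠ 3, so there is no saddle point; optimal play is mixed.
Passive is strictly dominated by Neutral (it gives Firm A strictly more in every row), so Firm B never plays it.
On the remaining 2×2 (Expand, Cut vs Aggressive, Neutral):
Let Firm A play Expand with probability p. Expected payoff against Aggressive: (-4)p + 3(1−p) = −7p + 3; against Neutral: 6p + (-6)(1−p) = 12p − 6.
Setting these equal: −7p + 3 = 12p − 6 ⇒ −19p = -9 ⇒ p = 9/19, and the value is (-7)·(9/19) + 3 = -6/19.
For Firm B: with q = P(Aggressive), equating Expand's and Cut's payoffs gives −10q + 6 = 9q − 6 ⇒ q = 12/19.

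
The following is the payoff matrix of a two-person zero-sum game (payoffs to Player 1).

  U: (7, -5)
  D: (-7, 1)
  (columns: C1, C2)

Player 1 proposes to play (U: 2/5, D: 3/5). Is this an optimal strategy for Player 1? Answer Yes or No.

Yes

Against C1 this mix gives (2/5)·7 + (3/5)·(-7) = -7/5.
Against C2 this mix gives (2/5)·(-5) + (3/5)·1 = -7/5.
All of Player 2's active replies (C1, C2) yield -7/5, and no column does worse for Player 1. The mix makes Player 2 indifferent and guarantees -7/5, so it is optimal.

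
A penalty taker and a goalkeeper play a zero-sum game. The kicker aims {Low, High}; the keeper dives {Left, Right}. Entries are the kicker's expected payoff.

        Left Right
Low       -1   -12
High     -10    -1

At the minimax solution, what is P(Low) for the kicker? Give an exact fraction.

Row minima: Low → -12, High → -10; maximin = -10.
Column maxima: Left → -1, Right → -1; minimax = -1.
-10 ≠ -1, so there is no saddle point; optimal play is mixed.
Let the kicker play Low with probability p. Expected payoff against Left: (-1)p + (-10)(1−p) = 9p − 10; against Right: (-12)p + (-1)(1−p) = −11p − 1.
Setting these equal: 9p − 10 = −11p − 1 ⇒ 20p = 9 ⇒ p = 9/20, and the value is (9)·(9/20) − 10 = -119/20.
For the keeper: with q = P(Left), equating Low's and High's payoffs gives 11q − 12 = −9q − 1 ⇒ q = 11/20.

9/20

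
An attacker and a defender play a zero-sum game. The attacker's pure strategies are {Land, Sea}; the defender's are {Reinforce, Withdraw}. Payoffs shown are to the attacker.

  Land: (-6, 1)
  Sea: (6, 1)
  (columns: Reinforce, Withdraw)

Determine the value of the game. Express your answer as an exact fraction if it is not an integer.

Row minima: Land → -6, Sea → 1; maximin = 1.
Column maxima: Reinforce → 6, Withdraw → 1; minimax = 1.
Since maximin = minimax = 1, there is a saddle point and the value is 1.

1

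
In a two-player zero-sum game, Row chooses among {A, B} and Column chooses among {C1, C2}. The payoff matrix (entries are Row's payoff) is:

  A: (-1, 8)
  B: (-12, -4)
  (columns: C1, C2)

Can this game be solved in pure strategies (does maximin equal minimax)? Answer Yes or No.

Row minima: A → -1, B → -12; maximin = -1.
Column maxima: C1 → -1, C2 → 8; minimax = -1.
maximin = minimax = -1, so a saddle point exists.

Yes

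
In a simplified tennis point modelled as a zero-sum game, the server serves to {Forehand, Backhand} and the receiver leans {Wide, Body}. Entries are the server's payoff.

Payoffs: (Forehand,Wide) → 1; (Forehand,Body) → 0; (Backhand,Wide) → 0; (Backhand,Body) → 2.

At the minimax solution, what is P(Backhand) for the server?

1/3

Row minima: Forehand → 0, Backhand → 0; maximin = 0.
Column maxima: Wide → 1, Body → 2; minimax = 1.
0 ≠ 1, so there is no saddle point; optimal play is mixed.
Let the server play Forehand with probability p. Expected payoff against Wide: 1p + 0(1−p) = p; against Body: 0p + 2(1−p) = −2p + 2.
Setting these equal: p = −2p + 2 ⇒ 3p = 2 ⇒ p = 2/3, and the value is (1)·(2/3) = 2/3.
For the receiver: with q = P(Wide), equating Forehand's and Backhand's payoffs gives q = −2q + 2 ⇒ q = 2/3.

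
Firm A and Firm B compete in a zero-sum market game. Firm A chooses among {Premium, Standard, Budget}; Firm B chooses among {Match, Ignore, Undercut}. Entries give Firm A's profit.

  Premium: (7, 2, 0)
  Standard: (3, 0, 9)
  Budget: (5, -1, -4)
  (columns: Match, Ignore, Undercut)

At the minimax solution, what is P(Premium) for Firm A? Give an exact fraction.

9/11

Row minima: Premium → 0, Standard → 0, Budget → -4; maximin = 0.
Column maxima: Match → 7, Ignore → 2, Undercut → 9; minimax = 2.
0 ≠ 2, so there is no saddle point; optimal play is mixed.
Budget is strictly dominated by Premium, so Firm A never plays it.
Match is strictly dominated by Ignore (it gives Firm A strictly more in every row), so Firm B never plays it.
On the remaining 2×2 (Premium, Standard vs Ignore, Undercut):
Let Firm A play Premium with probability p. Expected payoff against Ignore: 2p + 0(1−p) = 2p; against Undercut: 0p + 9(1−p) = −9p + 9.
Setting these equal: 2p = −9p + 9 ⇒ 11p = 9 ⇒ p = 9/11, and the value is (2)·(9/11) = 18/11.
For Firm B: with q = P(Ignore), equating Premium's and Standard's payoffs gives 2q = −9q + 9 ⇒ q = 9/11.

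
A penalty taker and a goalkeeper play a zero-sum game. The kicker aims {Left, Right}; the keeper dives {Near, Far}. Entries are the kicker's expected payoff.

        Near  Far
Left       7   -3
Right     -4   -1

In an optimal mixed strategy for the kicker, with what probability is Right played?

Row minima: Left → -3, Right → -4; maximin = -3.
Column maxima: Near → 7, Far → -1; minimax = -1.
-3 ≠ -1, so there is no saddle point; optimal play is mixed.
Let the kicker play Left with probability p. Expected payoff against Near: 7p + (-4)(1−p) = 11p − 4; against Far: (-3)p + (-1)(1−p) = −2p − 1.
Setting these equal: 11p − 4 = −2p − 1 ⇒ 13p = 3 ⇒ p = 3/13, and the value is (11)·(3/13) − 4 = -19/13.
For the keeper: with q = P(Near), equating Left's and Right's payoffs gives 10q − 3 = −3q − 1 ⇒ q = 2/13.

10/13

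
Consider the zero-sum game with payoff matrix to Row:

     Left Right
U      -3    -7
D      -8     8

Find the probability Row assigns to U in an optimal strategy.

4/5

Row minima: U → -7, D → -8; maximin = -7.
Column maxima: Left → -3, Right → 8; minimax = -3.
-7 ≠ -3, so there is no saddle point; optimal play is mixed.
Let Row play U with probability p. Expected payoff against Left: (-3)p + (-8)(1−p) = 5p − 8; against Right: (-7)p + 8(1−p) = −15p + 8.
Setting these equal: 5p − 8 = −15p + 8 ⇒ 20p = 16 ⇒ p = 4/5, and the value is (5)·(4/5) − 8 = -4.
For Column: with q = P(Left), equating U's and D's payoffs gives 4q − 7 = −16q + 8 ⇒ q = 3/4.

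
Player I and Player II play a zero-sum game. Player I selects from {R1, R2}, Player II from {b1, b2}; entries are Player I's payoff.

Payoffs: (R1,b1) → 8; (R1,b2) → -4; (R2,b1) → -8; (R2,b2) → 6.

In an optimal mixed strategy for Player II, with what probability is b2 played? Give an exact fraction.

8/13

Row minima: R1 → -4, R2 → -8; maximin = -4.
Column maxima: b1 → 8, b2 → 6; minimax = 6.
-4 ≠ 6, so there is no saddle point; optimal play is mixed.
Let Player I play R1 with probability p. Expected payoff against b1: 8p + (-8)(1−p) = 16p − 8; against b2: (-4)p + 6(1−p) = −10p + 6.
Setting these equal: 16p − 8 = −10p + 6 ⇒ 26p = 14 ⇒ p = 7/13, and the value is (16)·(7/13) − 8 = 8/13.
For Player II: with q = P(b1), equating R1's and R2's payoffs gives 12q − 4 = −14q + 6 ⇒ q = 5/13.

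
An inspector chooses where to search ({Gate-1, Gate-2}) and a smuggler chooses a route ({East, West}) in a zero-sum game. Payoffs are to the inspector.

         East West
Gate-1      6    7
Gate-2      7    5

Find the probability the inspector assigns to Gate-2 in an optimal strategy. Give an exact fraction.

Row minima: Gate-1 → 6, Gate-2 → 5; maximin = 6.
Column maxima: East → 7, West → 7; minimax = 7.
6 ≠ 7, so there is no saddle point; optimal play is mixed.
Let the inspector play Gate-1 with probability p. Expected payoff against East: 6p + 7(1−p) = −p + 7; against West: 7p + 5(1−p) = 2p + 5.
Setting these equal: −p + 7 = 2p + 5 ⇒ −3p = -2 ⇒ p = 2/3, and the value is (-1)·(2/3) + 7 = 19/3.
For the smuggler: with q = P(East), equating Gate-1's and Gate-2's payoffs gives −q + 7 = 2q + 5 ⇒ q = 2/3.

1/3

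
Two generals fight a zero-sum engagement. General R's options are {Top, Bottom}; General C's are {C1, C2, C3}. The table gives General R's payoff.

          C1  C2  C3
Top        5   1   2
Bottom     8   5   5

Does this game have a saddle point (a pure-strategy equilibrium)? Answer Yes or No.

Yes

Row minima: Top → 1, Bottom → 5; maximin = 5.
Column maxima: C1 → 8, C2 → 5, C3 → 5; minimax = 5.
maximin = minimax = 5, so a saddle point exists.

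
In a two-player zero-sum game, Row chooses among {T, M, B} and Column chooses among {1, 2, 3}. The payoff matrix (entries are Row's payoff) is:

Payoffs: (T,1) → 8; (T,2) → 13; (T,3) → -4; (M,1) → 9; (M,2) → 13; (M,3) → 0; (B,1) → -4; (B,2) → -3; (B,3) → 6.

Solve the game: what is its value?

Row minima: T → -4, M → 0, B → -4; maximin = 0.
Column maxima: 1 → 9, 2 → 13, 3 → 6; minimax = 6.
0 ≠ 6, so there is no saddle point; optimal play is mixed.
2 is strictly dominated by 1 (it gives Row strictly more in every row), so Column never plays it.
With 2 eliminated, T is strictly dominated by M (M gives Row strictly more in every remaining column), so Row never plays it.
On the remaining 2×2 (M, B vs 1, 3):
Let Row play M with probability p. Expected payoff against 1: 9p + (-4)(1−p) = 13p − 4; against 3: 0p + 6(1−p) = −6p + 6.
Setting these equal: 13p − 4 = −6p + 6 ⇒ 19p = 10 ⇒ p = 10/19, and the value is (13)·(10/19) − 4 = 54/19.
For Column: with q = P(1), equating M's and B's payoffs gives 9q = −10q + 6 ⇒ q = 6/19.

54/19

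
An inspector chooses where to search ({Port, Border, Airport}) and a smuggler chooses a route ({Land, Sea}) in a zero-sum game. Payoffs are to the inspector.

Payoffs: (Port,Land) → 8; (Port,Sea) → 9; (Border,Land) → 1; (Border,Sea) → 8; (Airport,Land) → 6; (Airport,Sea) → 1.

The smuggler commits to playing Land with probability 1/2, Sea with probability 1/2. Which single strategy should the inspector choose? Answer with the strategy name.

Port

Expected payoff of Port: (1/2)·8 + (1/2)·9 = 17/2.
Expected payoff of Border: (1/2)·1 + (1/2)·8 = 9/2.
Expected payoff of Airport: (1/2)·6 + (1/2)·1 = 7/2.
The largest is 17/2, so the inspector's best response is Port.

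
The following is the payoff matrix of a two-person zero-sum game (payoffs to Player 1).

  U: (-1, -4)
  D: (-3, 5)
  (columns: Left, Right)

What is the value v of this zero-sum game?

Row minima: U → -4, D → -3; maximin = -3.
Column maxima: Left → -1, Right → 5; minimax = -1.
-3 ≠ -1, so there is no saddle point; optimal play is mixed.
Let Player 1 play U with probability p. Expected payoff against Left: (-1)p + (-3)(1−p) = 2p − 3; against Right: (-4)p + 5(1−p) = −9p + 5.
Setting these equal: 2p − 3 = −9p + 5 ⇒ 11p = 8 ⇒ p = 8/11, and the value is (2)·(8/11) − 3 = -17/11.
For Player 2: with q = P(Left), equating U's and D's payoffs gives 3q − 4 = −8q + 5 ⇒ q = 9/11.

-17/11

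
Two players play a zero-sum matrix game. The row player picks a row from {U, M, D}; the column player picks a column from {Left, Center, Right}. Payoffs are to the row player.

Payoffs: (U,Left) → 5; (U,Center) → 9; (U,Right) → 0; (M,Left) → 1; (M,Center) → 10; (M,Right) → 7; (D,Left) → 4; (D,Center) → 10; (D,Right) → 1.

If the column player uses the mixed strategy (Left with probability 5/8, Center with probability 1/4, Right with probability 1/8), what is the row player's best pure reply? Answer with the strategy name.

Expected payoff of U: (5/8)·5 + (1/4)·9 + (1/8)·0 = 43/8.
Expected payoff of M: (5/8)·1 + (1/4)·10 + (1/8)·7 = 4.
Expected payoff of D: (5/8)·4 + (1/4)·10 + (1/8)·1 = 41/8.
The largest is 43/8, so the row player's best response is U.

U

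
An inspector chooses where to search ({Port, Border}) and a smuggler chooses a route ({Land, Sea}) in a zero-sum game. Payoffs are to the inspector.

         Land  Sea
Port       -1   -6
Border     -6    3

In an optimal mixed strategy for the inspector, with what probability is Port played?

Row minima: Port → -6, Border → -6; maximin = -6.
Column maxima: Land → -1, Sea → 3; minimax = -1.
-6 ≠ -1, so there is no saddle point; optimal play is mixed.
Let the inspector play Port with probability p. Expected payoff against Land: (-1)p + (-6)(1−p) = 5p − 6; against Sea: (-6)p + 3(1−p) = −9p + 3.
Setting these equal: 5p − 6 = −9p + 3 ⇒ 14p = 9 ⇒ p = 9/14, and the value is (5)·(9/14) − 6 = -39/14.
For the smuggler: with q = P(Land), equating Port's and Border's payoffs gives 5q − 6 = −9q + 3 ⇒ q = 9/14.

9/14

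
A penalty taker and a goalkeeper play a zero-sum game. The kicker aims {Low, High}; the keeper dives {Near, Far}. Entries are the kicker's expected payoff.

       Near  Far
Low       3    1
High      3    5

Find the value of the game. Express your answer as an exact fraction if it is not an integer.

3

Row minima: Low → 1, High → 3; maximin = 3.
Column maxima: Near → 3, Far → 5; minimax = 3.
Since maximin = minimax = 3, there is a saddle point and the value is 3.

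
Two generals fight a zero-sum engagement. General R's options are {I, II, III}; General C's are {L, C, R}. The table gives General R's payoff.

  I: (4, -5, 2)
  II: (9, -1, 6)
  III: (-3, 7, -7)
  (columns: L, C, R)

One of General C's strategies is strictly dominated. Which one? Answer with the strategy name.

R holds General R's payoff strictly below L in every row: 2 < 4, 6 < 9, -7 < -3.
So L is strictly dominated for General C.

L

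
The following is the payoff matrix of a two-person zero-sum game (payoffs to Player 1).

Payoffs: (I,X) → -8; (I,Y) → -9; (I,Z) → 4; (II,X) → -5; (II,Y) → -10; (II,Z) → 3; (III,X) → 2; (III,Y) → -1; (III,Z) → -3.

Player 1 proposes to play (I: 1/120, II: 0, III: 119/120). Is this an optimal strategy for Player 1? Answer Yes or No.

Against X this mix gives (1/120)·(-8) + (119/120)·2 = 23/12.
Against Y this mix gives (1/120)·(-9) + (119/120)·(-1) = -16/15.
Against Z this mix gives (1/120)·4 + (119/120)·(-3) = -353/120.
Player 2 will play Z, holding Player 1 to -353/120. Shifting weight toward the row that does better against Z would raise this floor (the equalizing mix achieves -31/15 against both Z and Y), so the proposed strategy is not optimal.

No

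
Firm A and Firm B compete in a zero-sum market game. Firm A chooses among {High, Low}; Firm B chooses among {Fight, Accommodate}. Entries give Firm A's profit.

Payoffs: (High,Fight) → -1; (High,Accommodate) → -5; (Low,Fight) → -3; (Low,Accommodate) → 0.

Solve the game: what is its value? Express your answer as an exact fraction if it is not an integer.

-15/7

Row minima: High → -5, Low → -3; maximin = -3.
Column maxima: Fight → -1, Accommodate → 0; minimax = -1.
-3 ≠ -1, so there is no saddle point; optimal play is mixed.
Let Firm A play High with probability p. Expected payoff against Fight: (-1)p + (-3)(1−p) = 2p − 3; against Accommodate: (-5)p + 0(1−p) = −5p.
Setting these equal: 2p − 3 = −5p ⇒ 7p = 3 ⇒ p = 3/7, and the value is (2)·(3/7) − 3 = -15/7.
For Firm B: with q = P(Fight), equating High's and Low's payoffs gives 4q − 5 = −3q ⇒ q = 5/7.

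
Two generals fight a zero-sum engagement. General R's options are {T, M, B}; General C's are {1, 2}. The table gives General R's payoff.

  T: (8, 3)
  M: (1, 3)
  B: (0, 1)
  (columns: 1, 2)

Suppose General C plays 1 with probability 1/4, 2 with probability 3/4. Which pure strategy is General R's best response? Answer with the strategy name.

T

Expected payoff of T: (1/4)·8 + (3/4)·3 = 17/4.
Expected payoff of M: (1/4)·1 + (3/4)·3 = 5/2.
Expected payoff of B: (1/4)·0 + (3/4)·1 = 3/4.
The largest is 17/4, so General R's best response is T.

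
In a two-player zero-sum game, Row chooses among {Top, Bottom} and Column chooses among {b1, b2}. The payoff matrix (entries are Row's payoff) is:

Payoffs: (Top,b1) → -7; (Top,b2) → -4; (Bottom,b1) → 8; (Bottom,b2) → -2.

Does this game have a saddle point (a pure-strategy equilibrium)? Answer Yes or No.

Yes

Row minima: Top → -7, Bottom → -2; maximin = -2.
Column maxima: b1 → 8, b2 → -2; minimax = -2.
maximin = minimax = -2, so a saddle point exists.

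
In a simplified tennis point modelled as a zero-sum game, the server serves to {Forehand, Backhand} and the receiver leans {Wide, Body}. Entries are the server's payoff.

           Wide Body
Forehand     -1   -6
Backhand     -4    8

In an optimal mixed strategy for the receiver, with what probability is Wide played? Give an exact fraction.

14/17

Row minima: Forehand → -6, Backhand → -4; maximin = -4.
Column maxima: Wide → -1, Body → 8; minimax = -1.
-4 ≠ -1, so there is no saddle point; optimal play is mixed.
Let the server play Forehand with probability p. Expected payoff against Wide: (-1)p + (-4)(1−p) = 3p − 4; against Body: (-6)p + 8(1−p) = −14p + 8.
Setting these equal: 3p − 4 = −14p + 8 ⇒ 17p = 12 ⇒ p = 12/17, and the value is (3)·(12/17) − 4 = -32/17.
For the receiver: with q = P(Wide), equating Forehand's and Backhand's payoffs gives 5q − 6 = −12q + 8 ⇒ q = 14/17.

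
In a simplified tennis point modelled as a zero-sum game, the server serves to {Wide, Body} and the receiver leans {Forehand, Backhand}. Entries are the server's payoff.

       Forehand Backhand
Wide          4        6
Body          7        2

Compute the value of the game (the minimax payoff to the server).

34/7

Row minima: Wide → 4, Body → 2; maximin = 4.
Column maxima: Forehand → 7, Backhand → 6; minimax = 6.
4 ≠ 6, so there is no saddle point; optimal play is mixed.
Let the server play Wide with probability p. Expected payoff against Forehand: 4p + 7(1−p) = −3p + 7; against Backhand: 6p + 2(1−p) = 4p + 2.
Setting these equal: −3p + 7 = 4p + 2 ⇒ −7p = -5 ⇒ p = 5/7, and the value is (-3)·(5/7) + 7 = 34/7.
For the receiver: with q = P(Forehand), equating Wide's and Body's payoffs gives −2q + 6 = 5q + 2 ⇒ q = 4/7.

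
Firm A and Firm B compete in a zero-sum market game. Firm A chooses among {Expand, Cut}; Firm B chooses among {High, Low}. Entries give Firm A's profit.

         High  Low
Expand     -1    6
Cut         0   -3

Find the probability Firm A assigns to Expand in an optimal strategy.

3/10

Row minima: Expand → -1, Cut → -3; maximin = -1.
Column maxima: High → 0, Low → 6; minimax = 0.
-1 ≠ 0, so there is no saddle point; optimal play is mixed.
Let Firm A play Expand with probability p. Expected payoff against High: (-1)p + 0(1−p) = −p; against Low: 6p + (-3)(1−p) = 9p − 3.
Setting these equal: −p = 9p − 3 ⇒ −10p = -3 ⇒ p = 3/10, and the value is (-1)·(3/10) = -3/10.
For Firm B: with q = P(High), equating Expand's and Cut's payoffs gives −7q + 6 = 3q − 3 ⇒ q = 9/10.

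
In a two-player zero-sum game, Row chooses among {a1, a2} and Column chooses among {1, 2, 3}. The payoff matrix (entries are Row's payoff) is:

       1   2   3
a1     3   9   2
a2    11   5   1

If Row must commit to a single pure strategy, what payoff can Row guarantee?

Row minima: a1 → 2, a2 → 1.
The best of these is 2.

2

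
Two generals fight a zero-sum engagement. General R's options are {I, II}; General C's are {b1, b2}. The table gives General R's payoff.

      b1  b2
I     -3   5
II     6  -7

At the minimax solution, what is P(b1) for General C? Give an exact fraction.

Row minima: I → -3, II → -7; maximin = -3.
Column maxima: b1 → 6, b2 → 5; minimax = 5.
-3 ≠ 5, so there is no saddle point; optimal play is mixed.
Let General R play I with probability p. Expected payoff against b1: (-3)p + 6(1−p) = −9p + 6; against b2: 5p + (-7)(1−p) = 12p − 7.
Setting these equal: −9p + 6 = 12p − 7 ⇒ −21p = -13 ⇒ p = 13/21, and the value is (-9)·(13/21) + 6 = 3/7.
For General C: with q = P(b1), equating I's and II's payoffs gives −8q + 5 = 13q − 7 ⇒ q = 4/7.

4/7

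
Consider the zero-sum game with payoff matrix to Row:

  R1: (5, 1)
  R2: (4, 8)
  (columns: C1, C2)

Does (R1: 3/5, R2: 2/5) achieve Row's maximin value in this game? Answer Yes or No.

No

Against C1 this mix gives (3/5)·5 + (2/5)·4 = 23/5.
Against C2 this mix gives (3/5)·1 + (2/5)·8 = 19/5.
Column will play C2, holding Row to 19/5. Shifting weight toward the row that does better against C2 would raise this floor (the equalizing mix achieves 9/2 against both C2 and C1), so the proposed strategy is not optimal.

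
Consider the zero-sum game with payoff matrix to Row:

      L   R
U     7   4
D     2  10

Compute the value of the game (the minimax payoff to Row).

62/11

Row minima: U → 4, D → 2; maximin = 4.
Column maxima: L → 7, R → 10; minimax = 7.
4 ≠ 7, so there is no saddle point; optimal play is mixed.
Let Row play U with probability p. Expected payoff against L: 7p + 2(1−p) = 5p + 2; against R: 4p + 10(1−p) = −6p + 10.
Setting these equal: 5p + 2 = −6p + 10 ⇒ 11p = 8 ⇒ p = 8/11, and the value is (5)·(8/11) + 2 = 62/11.
For Column: with q = P(L), equating U's and D's payoffs gives 3q + 4 = −8q + 10 ⇒ q = 6/11.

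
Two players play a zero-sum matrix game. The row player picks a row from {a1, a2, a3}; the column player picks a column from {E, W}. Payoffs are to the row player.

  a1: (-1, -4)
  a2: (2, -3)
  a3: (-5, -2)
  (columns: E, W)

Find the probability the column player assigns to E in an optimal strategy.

Row minima: a1 → -4, a2 → -3, a3 → -5; maximin = -3.
Column maxima: E → 2, W → -2; minimax = -2.
-3 ≠ -2, so there is no saddle point; optimal play is mixed.
a1 is strictly dominated by a2, so the row player never plays it.
On the remaining 2×2 (a2, a3 vs E, W):
Let the row player play a2 with probability p. Expected payoff against E: 2p + (-5)(1−p) = 7p − 5; against W: (-3)p + (-2)(1−p) = −p − 2.
Setting these equal: 7p − 5 = −p − 2 ⇒ 8p = 3 ⇒ p = 3/8, and the value is (7)·(3/8) − 5 = -19/8.
For the column player: with q = P(E), equating a2's and a3's payoffs gives 5q − 3 = −3q − 2 ⇒ q = 1/8.

1/8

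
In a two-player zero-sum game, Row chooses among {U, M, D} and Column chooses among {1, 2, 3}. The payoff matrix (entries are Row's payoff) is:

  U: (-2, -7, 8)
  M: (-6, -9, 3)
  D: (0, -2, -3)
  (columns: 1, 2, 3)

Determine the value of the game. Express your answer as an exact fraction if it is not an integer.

-37/16

Row minima: U → -7, M → -9, D → -3; maximin = -3.
Column maxima: 1 → 0, 2 → -2, 3 → 8; minimax = -2.
-3 ≠ -2, so there is no saddle point; optimal play is mixed.
M is strictly dominated by U, so Row never plays it.
1 is strictly dominated by 2 (it gives Row strictly more in every row), so Column never plays it.
On the remaining 2×2 (U, D vs 2, 3):
Let Row play U with probability p. Expected payoff against 2: (-7)p + (-2)(1−p) = −5p − 2; against 3: 8p + (-3)(1−p) = 11p − 3.
Setting these equal: −5p − 2 = 11p − 3 ⇒ −16p = -1 ⇒ p = 1/16, and the value is (-5)·(1/16) − 2 = -37/16.
For Column: with q = P(2), equating U's and D's payoffs gives −15q + 8 = q − 3 ⇒ q = 11/16.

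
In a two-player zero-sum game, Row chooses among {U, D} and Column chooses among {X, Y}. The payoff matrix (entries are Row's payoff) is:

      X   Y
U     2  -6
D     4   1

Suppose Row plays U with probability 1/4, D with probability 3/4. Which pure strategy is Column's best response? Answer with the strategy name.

Y

If Column plays X, Row's expected payoff is (1/4)·2 + (3/4)·4 = 7/2.
If Column plays Y, Row's expected payoff is (1/4)·(-6) + (3/4)·1 = -3/4.
Column minimizes Row's payoff; the smallest is -3/4, so the best response is Y.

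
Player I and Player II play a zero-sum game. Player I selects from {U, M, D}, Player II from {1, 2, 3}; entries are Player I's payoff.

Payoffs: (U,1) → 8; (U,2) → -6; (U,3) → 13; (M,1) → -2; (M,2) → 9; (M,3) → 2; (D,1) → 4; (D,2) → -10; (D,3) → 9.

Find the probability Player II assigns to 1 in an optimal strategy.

3/5

Row minima: U → -6, M → -2, D → -10; maximin = -2.
Column maxima: 1 → 8, 2 → 9, 3 → 13; minimax = 8.
-2 ≠ 8, so there is no saddle point; optimal play is mixed.
D is strictly dominated by U, so Player I never plays it.
3 is strictly dominated by 1 (it gives Player I strictly more in every row), so Player II never plays it.
On the remaining 2×2 (U, M vs 1, 2):
Let Player I play U with probability p. Expected payoff against 1: 8p + (-2)(1−p) = 10p − 2; against 2: (-6)p + 9(1−p) = −15p + 9.
Setting these equal: 10p − 2 = −15p + 9 ⇒ 25p = 11 ⇒ p = 11/25, and the value is (10)·(11/25) − 2 = 12/5.
For Player II: with q = P(1), equating U's and M's payoffs gives 14q − 6 = −11q + 9 ⇒ q = 3/5.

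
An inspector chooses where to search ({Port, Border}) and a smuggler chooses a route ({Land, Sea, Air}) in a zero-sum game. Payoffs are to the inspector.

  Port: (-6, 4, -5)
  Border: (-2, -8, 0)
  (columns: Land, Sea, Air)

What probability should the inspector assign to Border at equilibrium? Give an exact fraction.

5/8

Row minima: Port → -6, Border → -8; maximin = -6.
Column maxima: Land → -2, Sea → 4, Air → 0; minimax = -2.
-6 ≠ -2, so there is no saddle point; optimal play is mixed.
Air is strictly dominated by Land (it gives the inspector strictly more in every row), so the smuggler never plays it.
On the remaining 2×2 (Port, Border vs Land, Sea):
Let the inspector play Port with probability p. Expected payoff against Land: (-6)p + (-2)(1−p) = −4p − 2; against Sea: 4p + (-8)(1−p) = 12p − 8.
Setting these equal: −4p − 2 = 12p − 8 ⇒ −16p = -6 ⇒ p = 3/8, and the value is (-4)·(3/8) − 2 = -7/2.
For the smuggler: with q = P(Land), equating Port's and Border's payoffs gives −10q + 4 = 6q − 8 ⇒ q = 3/4.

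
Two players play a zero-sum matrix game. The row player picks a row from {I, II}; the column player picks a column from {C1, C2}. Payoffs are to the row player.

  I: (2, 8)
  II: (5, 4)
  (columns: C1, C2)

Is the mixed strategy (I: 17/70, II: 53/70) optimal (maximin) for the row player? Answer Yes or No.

Against C1 this mix gives (17/70)·2 + (53/70)·5 = 299/70.
Against C2 this mix gives (17/70)·8 + (53/70)·4 = 174/35.
The column player will play C1, holding the row player to 299/70. Shifting weight toward the row that does better against C1 would raise this floor (the equalizing mix achieves 32/7 against both C1 and C2), so the proposed strategy is not optimal.

No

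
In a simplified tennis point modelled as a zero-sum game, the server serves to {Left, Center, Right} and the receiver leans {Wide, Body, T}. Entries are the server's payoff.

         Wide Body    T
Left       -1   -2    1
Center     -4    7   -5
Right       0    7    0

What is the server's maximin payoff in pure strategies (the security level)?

Row minima: Left → -2, Center → -5, Right → 0.
The best of these is 0.

0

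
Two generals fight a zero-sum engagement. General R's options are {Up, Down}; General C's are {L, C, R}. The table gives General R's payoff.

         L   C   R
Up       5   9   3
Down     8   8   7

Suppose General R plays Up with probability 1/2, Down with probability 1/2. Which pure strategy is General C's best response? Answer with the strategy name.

If General C plays L, General R's expected payoff is (1/2)·5 + (1/2)·8 = 13/2.
If General C plays C, General R's expected payoff is (1/2)·9 + (1/2)·8 = 17/2.
If General C plays R, General R's expected payoff is (1/2)·3 + (1/2)·7 = 5.
General C minimizes General R's payoff; the smallest is 5, so the best response is R.

R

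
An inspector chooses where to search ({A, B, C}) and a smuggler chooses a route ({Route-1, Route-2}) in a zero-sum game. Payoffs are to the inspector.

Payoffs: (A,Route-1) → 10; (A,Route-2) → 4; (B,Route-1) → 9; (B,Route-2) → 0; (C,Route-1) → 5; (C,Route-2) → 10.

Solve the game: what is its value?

80/11

Row minima: A → 4, B → 0, C → 5; maximin = 5.
Column maxima: Route-1 → 10, Route-2 → 10; minimax = 10.
5 ≠ 10, so there is no saddle point; optimal play is mixed.
B is strictly dominated by A, so the inspector never plays it.
On the remaining 2×2 (A, C vs Route-1, Route-2):
Let the inspector play A with probability p. Expected payoff against Route-1: 10p + 5(1−p) = 5p + 5; against Route-2: 4p + 10(1−p) = −6p + 10.
Setting these equal: 5p + 5 = −6p + 10 ⇒ 11p = 5 ⇒ p = 5/11, and the value is (5)·(5/11) + 5 = 80/11.
For the smuggler: with q = P(Route-1), equating A's and C's payoffs gives 6q + 4 = −5q + 10 ⇒ q = 6/11.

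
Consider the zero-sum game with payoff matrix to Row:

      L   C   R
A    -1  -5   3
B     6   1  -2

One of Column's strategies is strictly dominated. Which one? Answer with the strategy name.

L

C holds Row's payoff strictly below L in every row: -5 < -1, 1 < 6.
So L is strictly dominated for Column.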